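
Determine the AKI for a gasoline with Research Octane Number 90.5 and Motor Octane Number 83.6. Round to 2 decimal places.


AKI = (RON + MON) / 2
AKI = (90.5 + 83.6) / 2
AKI = 174.1 / 2 = 87.05


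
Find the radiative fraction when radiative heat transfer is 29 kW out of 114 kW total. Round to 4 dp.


f_rad = Q_rad / Q_total
f_rad = 29 / 114 = 0.2544


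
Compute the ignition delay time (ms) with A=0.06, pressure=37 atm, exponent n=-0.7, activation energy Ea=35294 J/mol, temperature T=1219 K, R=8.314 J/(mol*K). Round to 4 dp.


tau = A * P^n * exp(Ea/(R*T))
P^n = 37^(-0.7) = 0.07984703
Ea/(R*T) = 35294/(8.314*1219) = 3.482468
exp(Ea/(R*T)) = 32.539937
tau = 0.06 * 0.07984703 * 32.539937 = 0.1559 ms


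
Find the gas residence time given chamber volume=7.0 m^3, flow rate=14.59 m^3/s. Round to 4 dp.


tau = V / Q_flow
tau = 7.0 / 14.59 = 0.4798 s


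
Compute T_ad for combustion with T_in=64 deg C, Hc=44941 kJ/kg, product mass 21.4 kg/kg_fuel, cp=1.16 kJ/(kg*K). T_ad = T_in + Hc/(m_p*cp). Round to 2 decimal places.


T_ad = T_in + Hc / (m_p * cp)
Denominator = 21.4 * 1.16 = 24.8240
Temperature rise = 44941 / 24.8240 = 1810.39 K
T_ad = 64 + 1810.39 = 1874.39 deg C


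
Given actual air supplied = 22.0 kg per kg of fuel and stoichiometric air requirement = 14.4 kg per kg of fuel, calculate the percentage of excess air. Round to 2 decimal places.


Excess air = actual - stoichiometric = 22.0 - 14.4 = 7.60 kg/kg fuel
Excess air % = (excess / stoich) * 100 = (7.60 / 14.4) * 100 = 52.78%


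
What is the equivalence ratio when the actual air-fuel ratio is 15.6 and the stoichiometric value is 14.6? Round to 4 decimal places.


phi = AFR_stoich / AFR_actual
phi = 14.6 / 15.6 = 0.9359


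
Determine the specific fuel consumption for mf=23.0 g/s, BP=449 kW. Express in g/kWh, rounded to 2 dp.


SFC = (mf / BP) * 3600
Rate = 23.0 / 449 = 0.051225 g/(s*kW)
SFC = 0.051225 * 3600 = 184.41 g/kWh


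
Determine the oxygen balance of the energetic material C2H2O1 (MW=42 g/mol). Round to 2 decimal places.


OB = -1600 * (2C + H/2 - O) / MW
Inner = 2*2 + 2/2 - 1 = 4.00
OB = -1600 * 4.00 / 42 = -152.38%


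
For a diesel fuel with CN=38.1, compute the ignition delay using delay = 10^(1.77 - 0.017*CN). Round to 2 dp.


delay = 10^(1.77 - 0.017*CN)
Exponent = 1.77 - 0.017*38.1 = 1.1223
delay = 10^1.1223 = 13.25 ms


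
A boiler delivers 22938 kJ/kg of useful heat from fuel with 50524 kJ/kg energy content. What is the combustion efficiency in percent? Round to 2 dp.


Efficiency = (Q_useful / Q_fuel) * 100
Efficiency = (22938 / 50524) * 100
Efficiency = 0.4540 * 100 = 45.40%


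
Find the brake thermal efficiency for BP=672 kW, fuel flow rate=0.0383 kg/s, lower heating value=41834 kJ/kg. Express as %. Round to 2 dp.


eta_BTE = (BP / (mf * LHV)) * 100
Denominator = 0.0383 * 41834 = 1602.2422 kW
eta_BTE = (672 / 1602.2422) * 100 = 41.94%


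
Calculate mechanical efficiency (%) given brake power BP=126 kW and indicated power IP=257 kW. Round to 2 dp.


eta_mech = (BP / IP) * 100
Ratio = 126 / 257 = 0.4903
eta_mech = 0.4903 * 100 = 49.03%


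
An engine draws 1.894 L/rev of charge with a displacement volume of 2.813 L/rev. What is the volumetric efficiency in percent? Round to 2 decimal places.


eta_v = (V_actual / V_disp) * 100
Ratio = 1.894 / 2.813 = 0.6733
eta_v = 0.6733 * 100 = 67.33%


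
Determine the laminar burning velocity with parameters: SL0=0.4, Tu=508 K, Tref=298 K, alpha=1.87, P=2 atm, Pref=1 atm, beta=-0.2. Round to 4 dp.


SL = SL0 * (Tu/Tref)^alpha * (P/Pref)^beta
T ratio = 508/298 = 1.70469799
(T ratio)^alpha = 1.70469799^1.87 = 2.711320
(P/Pref)^beta = 2^(-0.2) = 0.870551
SL = 0.4 * 2.711320 * 0.870551 = 0.9441 m/s


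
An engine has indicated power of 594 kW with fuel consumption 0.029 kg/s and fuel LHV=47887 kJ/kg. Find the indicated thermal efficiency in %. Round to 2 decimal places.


eta_ith = (IP / (mf * LHV)) * 100
Denominator = 0.029 * 47887 = 1388.7230 kW
eta_ith = (594 / 1388.7230) * 100 = 42.77%


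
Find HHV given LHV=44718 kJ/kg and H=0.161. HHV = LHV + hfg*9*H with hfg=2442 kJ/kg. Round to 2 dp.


HHV = LHV + hfg * 9 * H
Water addition = 2442 * 9 * 0.161 = 3538.458 kJ/kg
HHV = 44718 + 3538.458 = 48256.46 kJ/kg


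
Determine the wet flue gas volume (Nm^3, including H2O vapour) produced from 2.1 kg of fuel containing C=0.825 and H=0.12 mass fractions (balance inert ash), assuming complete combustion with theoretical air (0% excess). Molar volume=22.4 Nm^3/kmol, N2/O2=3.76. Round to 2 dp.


Per kg fuel: CO2 = (C/12 kmol)*22.4 = (0.825/12)*22.4 = 1.54000 Nm^3
Per kg fuel: H2O = (H/2 kmol)*22.4 = (0.12/2)*22.4 = 1.34400 Nm^3
O2 needed per kg fuel = C/12 + H/4 = 0.825/12 + 0.12/4 = 0.09875000 kmol
Per kg fuel: N2 = O2*3.76*22.4 = 0.09875000*3.76*22.4 = 8.31712 Nm^3
Total per kg = 1.54000 + 1.34400 + 8.31712 = 11.20112 Nm^3
Total = 11.20112 * 2.1 = 23.52 Nm^3


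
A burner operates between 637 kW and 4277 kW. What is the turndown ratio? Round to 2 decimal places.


TDR = Q_max / Q_min
TDR = 4277 / 637 = 6.71


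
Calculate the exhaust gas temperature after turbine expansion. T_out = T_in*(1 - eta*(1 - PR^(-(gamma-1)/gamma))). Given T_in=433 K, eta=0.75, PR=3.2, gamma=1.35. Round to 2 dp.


T_out = T_in * (1 - eta * (1 - PR^(-(gamma-1)/gamma)))
Exponent = -(1.35-1)/1.35 = -0.25925926
PR^exp = 3.2^(-0.25925926) = 0.73966521
Factor = 1 - 0.75*(1 - 0.73966521) = 0.80474891
T_out = 433 * 0.80474891 = 348.46 K


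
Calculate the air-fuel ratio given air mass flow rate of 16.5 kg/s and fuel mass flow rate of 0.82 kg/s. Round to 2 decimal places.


AFR = m_air / m_fuel
AFR = 16.5 / 0.82 = 20.12


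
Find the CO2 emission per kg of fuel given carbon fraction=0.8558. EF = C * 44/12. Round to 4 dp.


EF = C_frac * (M_CO2 / M_C)
EF = 0.8558 * (44/12)
EF = 0.8558 * 3.666667 = 3.1379 kg_CO2/kg_fuel


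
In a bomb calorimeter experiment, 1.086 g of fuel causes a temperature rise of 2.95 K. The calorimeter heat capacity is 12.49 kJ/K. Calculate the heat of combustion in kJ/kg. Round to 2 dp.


Hc = C_cal * delta_T / m_fuel
Q_released = 12.49 * 2.95 = 36.8455 kJ
m_fuel = 1.086 g = 1.086/1000 kg = 0.001086 kg
Hc = 36.8455 / 0.001086 = 33927.72 kJ/kg


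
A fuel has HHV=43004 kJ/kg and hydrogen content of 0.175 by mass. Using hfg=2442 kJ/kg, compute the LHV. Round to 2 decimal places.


LHV = HHV - hfg * 9 * H
Water correction = 2442 * 9 * 0.175 = 3846.150 kJ/kg
LHV = 43004 - 3846.150 = 39157.85 kJ/kg


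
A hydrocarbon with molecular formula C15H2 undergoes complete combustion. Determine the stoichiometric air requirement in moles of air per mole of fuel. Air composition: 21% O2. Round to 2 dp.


Balanced combustion: C15H2 + 15.5 O2 -> 15 CO2 + 1 H2O
O2 needed = C + H/4 = 15 + 2/4 = 15.50 moles
Air moles = O2 / 0.21 = 15.50 / 0.21 = 73.81 moles air


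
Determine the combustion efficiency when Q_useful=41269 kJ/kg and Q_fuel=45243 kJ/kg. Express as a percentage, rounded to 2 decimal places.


Efficiency = (Q_useful / Q_fuel) * 100
Efficiency = (41269 / 45243) * 100
Efficiency = 0.9122 * 100 = 91.22%


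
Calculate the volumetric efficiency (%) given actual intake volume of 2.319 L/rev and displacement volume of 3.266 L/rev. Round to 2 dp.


eta_v = (V_actual / V_disp) * 100
Ratio = 2.319 / 3.266 = 0.7100
eta_v = 0.7100 * 100 = 71.00%


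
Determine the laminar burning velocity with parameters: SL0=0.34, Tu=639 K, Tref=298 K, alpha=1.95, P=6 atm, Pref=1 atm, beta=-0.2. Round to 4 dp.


SL = SL0 * (Tu/Tref)^alpha * (P/Pref)^beta
T ratio = 639/298 = 2.14429530
(T ratio)^alpha = 2.14429530^1.95 = 4.425934
(P/Pref)^beta = 6^(-0.2) = 0.698827
SL = 0.34 * 4.425934 * 0.698827 = 1.0516 m/s


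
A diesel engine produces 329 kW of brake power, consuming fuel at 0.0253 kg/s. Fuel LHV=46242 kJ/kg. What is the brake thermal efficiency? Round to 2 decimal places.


eta_BTE = (BP / (mf * LHV)) * 100
Denominator = 0.0253 * 46242 = 1169.9226 kW
eta_BTE = (329 / 1169.9226) * 100 = 28.12%


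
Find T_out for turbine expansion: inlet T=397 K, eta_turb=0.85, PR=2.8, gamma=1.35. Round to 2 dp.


T_out = T_in * (1 - eta * (1 - PR^(-(gamma-1)/gamma)))
Exponent = -(1.35-1)/1.35 = -0.25925926
PR^exp = 2.8^(-0.25925926) = 0.76572026
Factor = 1 - 0.85*(1 - 0.76572026) = 0.80086222
T_out = 397 * 0.80086222 = 317.94 K


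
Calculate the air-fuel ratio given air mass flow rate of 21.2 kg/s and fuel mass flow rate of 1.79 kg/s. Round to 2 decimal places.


AFR = m_air / m_fuel
AFR = 21.2 / 1.79 = 11.84


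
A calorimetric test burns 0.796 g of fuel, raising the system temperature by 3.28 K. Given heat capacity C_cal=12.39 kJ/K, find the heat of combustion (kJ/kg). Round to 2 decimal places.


Hc = C_cal * delta_T / m_fuel
Q_released = 12.39 * 3.28 = 40.6392 kJ
m_fuel = 0.796 g = 0.796/1000 kg = 0.000796 kg
Hc = 40.6392 / 0.000796 = 51054.27 kJ/kg


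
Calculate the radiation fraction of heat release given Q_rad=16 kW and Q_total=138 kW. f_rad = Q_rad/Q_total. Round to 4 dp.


f_rad = Q_rad / Q_total
f_rad = 16 / 138 = 0.1159


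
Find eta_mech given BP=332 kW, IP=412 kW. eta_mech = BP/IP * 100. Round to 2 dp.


eta_mech = (BP / IP) * 100
Ratio = 332 / 412 = 0.8058
eta_mech = 0.8058 * 100 = 80.58%


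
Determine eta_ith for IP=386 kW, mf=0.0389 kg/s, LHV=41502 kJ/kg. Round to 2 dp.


eta_ith = (IP / (mf * LHV)) * 100
Denominator = 0.0389 * 41502 = 1614.4278 kW
eta_ith = (386 / 1614.4278) * 100 = 23.91%


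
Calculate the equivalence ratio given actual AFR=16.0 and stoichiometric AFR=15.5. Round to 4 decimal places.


phi = AFR_stoich / AFR_actual
phi = 15.5 / 16.0 = 0.9688


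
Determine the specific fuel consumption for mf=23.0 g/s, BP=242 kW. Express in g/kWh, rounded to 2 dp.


SFC = (mf / BP) * 3600
Rate = 23.0 / 242 = 0.095041 g/(s*kW)
SFC = 0.095041 * 3600 = 342.15 g/kWh


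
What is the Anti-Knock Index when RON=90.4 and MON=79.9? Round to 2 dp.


AKI = (RON + MON) / 2
AKI = (90.4 + 79.9) / 2
AKI = 170.3 / 2 = 85.15


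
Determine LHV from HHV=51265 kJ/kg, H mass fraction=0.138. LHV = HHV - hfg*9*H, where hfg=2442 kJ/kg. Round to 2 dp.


LHV = HHV - hfg * 9 * H
Water correction = 2442 * 9 * 0.138 = 3032.964 kJ/kg
LHV = 51265 - 3032.964 = 48232.04 kJ/kg


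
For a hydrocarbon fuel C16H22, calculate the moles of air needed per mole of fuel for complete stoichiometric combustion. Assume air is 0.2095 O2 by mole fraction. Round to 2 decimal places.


Balanced combustion: C16H22 + 21.5 O2 -> 16 CO2 + 11 H2O
O2 needed = C + H/4 = 16 + 22/4 = 21.50 moles
Air moles = O2 / 0.2095 = 21.50 / 0.2095 = 102.63 moles air


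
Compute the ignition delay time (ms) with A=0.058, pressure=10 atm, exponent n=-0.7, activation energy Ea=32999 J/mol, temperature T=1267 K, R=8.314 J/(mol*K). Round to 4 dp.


tau = A * P^n * exp(Ea/(R*T))
P^n = 10^(-0.7) = 0.19952623
Ea/(R*T) = 32999/(8.314*1267) = 3.132666
exp(Ea/(R*T)) = 22.935051
tau = 0.058 * 0.19952623 * 22.935051 = 0.2654 ms


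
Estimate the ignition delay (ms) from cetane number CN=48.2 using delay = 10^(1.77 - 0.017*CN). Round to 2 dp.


delay = 10^(1.77 - 0.017*CN)
Exponent = 1.77 - 0.017*48.2 = 0.9506
delay = 10^0.9506 = 8.92 ms


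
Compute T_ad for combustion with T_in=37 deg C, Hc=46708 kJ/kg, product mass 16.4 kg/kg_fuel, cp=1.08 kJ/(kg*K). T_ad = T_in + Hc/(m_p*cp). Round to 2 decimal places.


T_ad = T_in + Hc / (m_p * cp)
Denominator = 16.4 * 1.08 = 17.7120
Temperature rise = 46708 / 17.7120 = 2637.08 K
T_ad = 37 + 2637.08 = 2674.08 deg C


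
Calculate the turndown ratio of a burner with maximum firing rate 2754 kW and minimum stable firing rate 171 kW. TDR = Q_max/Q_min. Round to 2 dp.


TDR = Q_max / Q_min
TDR = 2754 / 171 = 16.11


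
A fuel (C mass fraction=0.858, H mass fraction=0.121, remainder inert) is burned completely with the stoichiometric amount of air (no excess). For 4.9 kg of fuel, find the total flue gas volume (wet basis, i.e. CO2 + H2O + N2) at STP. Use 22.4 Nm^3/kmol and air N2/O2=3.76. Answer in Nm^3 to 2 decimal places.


Per kg fuel: CO2 = (C/12 kmol)*22.4 = (0.858/12)*22.4 = 1.60160 Nm^3
Per kg fuel: H2O = (H/2 kmol)*22.4 = (0.121/2)*22.4 = 1.35520 Nm^3
O2 needed per kg fuel = C/12 + H/4 = 0.858/12 + 0.121/4 = 0.10175000 kmol
Per kg fuel: N2 = O2*3.76*22.4 = 0.10175000*3.76*22.4 = 8.56979 Nm^3
Total per kg = 1.60160 + 1.35520 + 8.56979 = 11.52659 Nm^3
Total = 11.52659 * 4.9 = 56.48 Nm^3


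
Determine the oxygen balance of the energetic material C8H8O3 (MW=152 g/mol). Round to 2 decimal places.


OB = -1600 * (2C + H/2 - O) / MW
Inner = 2*8 + 8/2 - 3 = 17.00
OB = -1600 * 17.00 / 152 = -178.95%


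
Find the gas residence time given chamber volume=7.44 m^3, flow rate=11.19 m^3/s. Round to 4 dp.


tau = V / Q_flow
tau = 7.44 / 11.19 = 0.6649 s


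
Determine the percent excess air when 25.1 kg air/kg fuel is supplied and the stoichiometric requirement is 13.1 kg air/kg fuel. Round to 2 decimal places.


Excess air = actual - stoichiometric = 25.1 - 13.1 = 12.00 kg/kg fuel
Excess air % = (excess / stoich) * 100 = (12.00 / 13.1) * 100 = 91.60%


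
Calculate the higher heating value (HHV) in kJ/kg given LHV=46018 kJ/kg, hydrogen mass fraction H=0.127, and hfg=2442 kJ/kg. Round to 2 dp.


HHV = LHV + hfg * 9 * H
Water addition = 2442 * 9 * 0.127 = 2791.206 kJ/kg
HHV = 46018 + 2791.206 = 48809.21 kJ/kg


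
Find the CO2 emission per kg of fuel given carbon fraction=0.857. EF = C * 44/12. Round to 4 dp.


EF = C_frac * (M_CO2 / M_C)
EF = 0.857 * (44/12)
EF = 0.857 * 3.666667 = 3.1423 kg_CO2/kg_fuel


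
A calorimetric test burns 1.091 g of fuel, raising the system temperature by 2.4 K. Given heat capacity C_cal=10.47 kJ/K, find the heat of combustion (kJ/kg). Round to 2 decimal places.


Hc = C_cal * delta_T / m_fuel
Q_released = 10.47 * 2.4 = 25.1280 kJ
m_fuel = 1.091 g = 1.091/1000 kg = 0.001091 kg
Hc = 25.1280 / 0.001091 = 23032.08 kJ/kg


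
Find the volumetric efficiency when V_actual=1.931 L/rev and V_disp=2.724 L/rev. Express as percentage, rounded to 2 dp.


eta_v = (V_actual / V_disp) * 100
Ratio = 1.931 / 2.724 = 0.7089
eta_v = 0.7089 * 100 = 70.89%


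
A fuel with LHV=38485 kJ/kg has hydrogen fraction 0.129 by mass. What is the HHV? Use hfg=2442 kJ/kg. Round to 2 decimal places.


HHV = LHV + hfg * 9 * H
Water addition = 2442 * 9 * 0.129 = 2835.162 kJ/kg
HHV = 38485 + 2835.162 = 41320.16 kJ/kg


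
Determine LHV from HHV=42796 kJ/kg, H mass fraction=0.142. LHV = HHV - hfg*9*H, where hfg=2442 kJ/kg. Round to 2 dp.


LHV = HHV - hfg * 9 * H
Water correction = 2442 * 9 * 0.142 = 3120.876 kJ/kg
LHV = 42796 - 3120.876 = 39675.12 kJ/kg


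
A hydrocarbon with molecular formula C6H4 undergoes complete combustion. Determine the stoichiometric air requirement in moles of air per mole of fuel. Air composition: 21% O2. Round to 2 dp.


Balanced combustion: C6H4 + 7 O2 -> 6 CO2 + 2 H2O
O2 needed = C + H/4 = 6 + 4/4 = 7.00 moles
Air moles = O2 / 0.21 = 7.00 / 0.21 = 33.33 moles air


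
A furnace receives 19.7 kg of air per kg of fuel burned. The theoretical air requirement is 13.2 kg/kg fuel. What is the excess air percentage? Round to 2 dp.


Excess air = actual - stoichiometric = 19.7 - 13.2 = 6.50 kg/kg fuel
Excess air % = (excess / stoich) * 100 = (6.50 / 13.2) * 100 = 49.24%


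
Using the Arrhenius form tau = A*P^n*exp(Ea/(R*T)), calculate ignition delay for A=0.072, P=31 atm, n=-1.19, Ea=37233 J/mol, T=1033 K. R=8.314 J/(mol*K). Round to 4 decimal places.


tau = A * P^n * exp(Ea/(R*T))
P^n = 31^(-1.19) = 0.01679885
Ea/(R*T) = 37233/(8.314*1033) = 4.335285
exp(Ea/(R*T)) = 76.346742
tau = 0.072 * 0.01679885 * 76.346742 = 0.0923 ms


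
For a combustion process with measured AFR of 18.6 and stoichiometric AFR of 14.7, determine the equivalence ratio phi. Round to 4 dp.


phi = AFR_stoich / AFR_actual
phi = 14.7 / 18.6 = 0.7903


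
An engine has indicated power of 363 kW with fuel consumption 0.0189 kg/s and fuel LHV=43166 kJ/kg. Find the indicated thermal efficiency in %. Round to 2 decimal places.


eta_ith = (IP / (mf * LHV)) * 100
Denominator = 0.0189 * 43166 = 815.8374 kW
eta_ith = (363 / 815.8374) * 100 = 44.49%


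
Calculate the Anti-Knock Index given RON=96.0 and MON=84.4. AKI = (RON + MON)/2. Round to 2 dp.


AKI = (RON + MON) / 2
AKI = (96.0 + 84.4) / 2
AKI = 180.4 / 2 = 90.20


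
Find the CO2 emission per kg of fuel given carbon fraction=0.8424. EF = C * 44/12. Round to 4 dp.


EF = C_frac * (M_CO2 / M_C)
EF = 0.8424 * (44/12)
EF = 0.8424 * 3.666667 = 3.0888 kg_CO2/kg_fuel


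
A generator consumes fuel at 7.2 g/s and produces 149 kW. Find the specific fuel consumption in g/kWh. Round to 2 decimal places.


SFC = (mf / BP) * 3600
Rate = 7.2 / 149 = 0.048322 g/(s*kW)
SFC = 0.048322 * 3600 = 173.96 g/kWh


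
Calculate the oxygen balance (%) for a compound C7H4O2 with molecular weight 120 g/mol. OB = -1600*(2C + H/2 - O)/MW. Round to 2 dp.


OB = -1600 * (2C + H/2 - O) / MW
Inner = 2*7 + 4/2 - 2 = 14.00
OB = -1600 * 14.00 / 120 = -186.67%


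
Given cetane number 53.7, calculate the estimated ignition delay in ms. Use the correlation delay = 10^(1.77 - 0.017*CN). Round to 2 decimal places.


delay = 10^(1.77 - 0.017*CN)
Exponent = 1.77 - 0.017*53.7 = 0.8571
delay = 10^0.8571 = 7.20 ms


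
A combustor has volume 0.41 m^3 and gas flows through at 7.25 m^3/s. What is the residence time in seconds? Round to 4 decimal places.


tau = V / Q_flow
tau = 0.41 / 7.25 = 0.0566 s


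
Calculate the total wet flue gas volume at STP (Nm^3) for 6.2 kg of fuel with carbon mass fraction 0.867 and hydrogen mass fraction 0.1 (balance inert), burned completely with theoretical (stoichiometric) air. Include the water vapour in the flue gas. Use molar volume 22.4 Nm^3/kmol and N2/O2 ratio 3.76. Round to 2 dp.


Per kg fuel: CO2 = (C/12 kmol)*22.4 = (0.867/12)*22.4 = 1.61840 Nm^3
Per kg fuel: H2O = (H/2 kmol)*22.4 = (0.1/2)*22.4 = 1.12000 Nm^3
O2 needed per kg fuel = C/12 + H/4 = 0.867/12 + 0.1/4 = 0.09725000 kmol
Per kg fuel: N2 = O2*3.76*22.4 = 0.09725000*3.76*22.4 = 8.19078 Nm^3
Total per kg = 1.61840 + 1.12000 + 8.19078 = 10.92918 Nm^3
Total = 10.92918 * 6.2 = 67.76 Nm^3


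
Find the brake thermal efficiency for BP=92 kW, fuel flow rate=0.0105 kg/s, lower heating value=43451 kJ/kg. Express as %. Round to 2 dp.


eta_BTE = (BP / (mf * LHV)) * 100
Denominator = 0.0105 * 43451 = 456.2355 kW
eta_BTE = (92 / 456.2355) * 100 = 20.17%


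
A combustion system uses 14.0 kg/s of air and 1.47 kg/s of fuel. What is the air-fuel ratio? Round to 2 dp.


AFR = m_air / m_fuel
AFR = 14.0 / 1.47 = 9.52


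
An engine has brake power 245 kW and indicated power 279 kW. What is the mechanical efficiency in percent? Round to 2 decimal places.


eta_mech = (BP / IP) * 100
Ratio = 245 / 279 = 0.8781
eta_mech = 0.8781 * 100 = 87.81%


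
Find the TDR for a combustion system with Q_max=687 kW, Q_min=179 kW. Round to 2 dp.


TDR = Q_max / Q_min
TDR = 687 / 179 = 3.84


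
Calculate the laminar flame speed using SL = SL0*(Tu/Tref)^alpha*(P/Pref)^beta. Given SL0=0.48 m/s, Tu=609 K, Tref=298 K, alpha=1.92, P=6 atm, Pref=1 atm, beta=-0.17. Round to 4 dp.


SL = SL0 * (Tu/Tref)^alpha * (P/Pref)^beta
T ratio = 609/298 = 2.04362416
(T ratio)^alpha = 2.04362416^1.92 = 3.944300
(P/Pref)^beta = 6^(-0.17) = 0.737419
SL = 0.48 * 3.944300 * 0.737419 = 1.3961 m/s


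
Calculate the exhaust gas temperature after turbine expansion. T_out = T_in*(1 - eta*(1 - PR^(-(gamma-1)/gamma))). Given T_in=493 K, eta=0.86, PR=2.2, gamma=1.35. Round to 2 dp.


T_out = T_in * (1 - eta * (1 - PR^(-(gamma-1)/gamma)))
Exponent = -(1.35-1)/1.35 = -0.25925926
PR^exp = 2.2^(-0.25925926) = 0.81512413
Factor = 1 - 0.86*(1 - 0.81512413) = 0.84100675
T_out = 493 * 0.84100675 = 414.62 K


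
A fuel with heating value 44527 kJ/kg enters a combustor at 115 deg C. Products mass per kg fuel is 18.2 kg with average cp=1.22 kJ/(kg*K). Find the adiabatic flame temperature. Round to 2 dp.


T_ad = T_in + Hc / (m_p * cp)
Denominator = 18.2 * 1.22 = 22.2040
Temperature rise = 44527 / 22.2040 = 2005.36 K
T_ad = 115 + 2005.36 = 2120.36 deg C


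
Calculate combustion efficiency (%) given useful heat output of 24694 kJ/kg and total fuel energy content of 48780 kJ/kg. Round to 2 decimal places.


Efficiency = (Q_useful / Q_fuel) * 100
Efficiency = (24694 / 48780) * 100
Efficiency = 0.5062 * 100 = 50.62%


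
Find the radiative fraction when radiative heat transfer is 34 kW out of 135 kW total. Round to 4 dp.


f_rad = Q_rad / Q_total
f_rad = 34 / 135 = 0.2519


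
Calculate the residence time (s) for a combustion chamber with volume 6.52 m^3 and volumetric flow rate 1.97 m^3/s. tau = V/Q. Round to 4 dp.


tau = V / Q_flow
tau = 6.52 / 1.97 = 3.3096 s


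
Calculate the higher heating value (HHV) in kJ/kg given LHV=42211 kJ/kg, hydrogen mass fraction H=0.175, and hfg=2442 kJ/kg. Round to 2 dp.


HHV = LHV + hfg * 9 * H
Water addition = 2442 * 9 * 0.175 = 3846.150 kJ/kg
HHV = 42211 + 3846.150 = 46057.15 kJ/kg


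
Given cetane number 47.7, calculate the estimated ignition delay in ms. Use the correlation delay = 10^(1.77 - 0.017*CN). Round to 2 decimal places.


delay = 10^(1.77 - 0.017*CN)
Exponent = 1.77 - 0.017*47.7 = 0.9591
delay = 10^0.9591 = 9.10 ms


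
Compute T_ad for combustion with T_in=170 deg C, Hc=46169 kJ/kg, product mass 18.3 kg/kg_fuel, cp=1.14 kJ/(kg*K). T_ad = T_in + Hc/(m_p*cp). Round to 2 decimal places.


T_ad = T_in + Hc / (m_p * cp)
Denominator = 18.3 * 1.14 = 20.8620
Temperature rise = 46169 / 20.8620 = 2213.07 K
T_ad = 170 + 2213.07 = 2383.07 deg C


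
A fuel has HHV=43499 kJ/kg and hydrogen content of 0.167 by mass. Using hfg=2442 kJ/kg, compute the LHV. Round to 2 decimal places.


LHV = HHV - hfg * 9 * H
Water correction = 2442 * 9 * 0.167 = 3670.326 kJ/kg
LHV = 43499 - 3670.326 = 39828.67 kJ/kg


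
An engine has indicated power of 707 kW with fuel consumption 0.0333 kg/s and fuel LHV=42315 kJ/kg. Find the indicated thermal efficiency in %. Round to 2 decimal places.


eta_ith = (IP / (mf * LHV)) * 100
Denominator = 0.0333 * 42315 = 1409.0895 kW
eta_ith = (707 / 1409.0895) * 100 = 50.17%


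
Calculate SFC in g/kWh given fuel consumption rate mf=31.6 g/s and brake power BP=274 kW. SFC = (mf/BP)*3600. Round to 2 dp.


SFC = (mf / BP) * 3600
Rate = 31.6 / 274 = 0.115328 g/(s*kW)
SFC = 0.115328 * 3600 = 415.18 g/kWh


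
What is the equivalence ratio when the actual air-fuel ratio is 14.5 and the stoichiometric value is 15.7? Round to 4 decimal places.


phi = AFR_stoich / AFR_actual
phi = 15.7 / 14.5 = 1.0828


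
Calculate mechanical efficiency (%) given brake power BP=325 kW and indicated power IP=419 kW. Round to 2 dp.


eta_mech = (BP / IP) * 100
Ratio = 325 / 419 = 0.7757
eta_mech = 0.7757 * 100 = 77.57%


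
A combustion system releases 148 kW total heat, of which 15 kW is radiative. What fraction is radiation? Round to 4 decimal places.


f_rad = Q_rad / Q_total
f_rad = 15 / 148 = 0.1014


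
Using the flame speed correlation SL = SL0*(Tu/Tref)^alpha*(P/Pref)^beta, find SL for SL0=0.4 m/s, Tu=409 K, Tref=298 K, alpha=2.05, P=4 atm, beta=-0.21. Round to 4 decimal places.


SL = SL0 * (Tu/Tref)^alpha * (P/Pref)^beta
T ratio = 409/298 = 1.37248322
(T ratio)^alpha = 1.37248322^2.05 = 1.913769
(P/Pref)^beta = 4^(-0.21) = 0.747425
SL = 0.4 * 1.913769 * 0.747425 = 0.5722 m/s


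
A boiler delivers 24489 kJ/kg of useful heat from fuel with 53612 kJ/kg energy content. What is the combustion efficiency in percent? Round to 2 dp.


Efficiency = (Q_useful / Q_fuel) * 100
Efficiency = (24489 / 53612) * 100
Efficiency = 0.4568 * 100 = 45.68%


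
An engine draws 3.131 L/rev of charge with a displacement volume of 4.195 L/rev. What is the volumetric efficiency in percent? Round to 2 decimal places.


eta_v = (V_actual / V_disp) * 100
Ratio = 3.131 / 4.195 = 0.7464
eta_v = 0.7464 * 100 = 74.64%


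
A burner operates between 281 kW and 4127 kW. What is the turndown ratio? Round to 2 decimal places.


TDR = Q_max / Q_min
TDR = 4127 / 281 = 14.69


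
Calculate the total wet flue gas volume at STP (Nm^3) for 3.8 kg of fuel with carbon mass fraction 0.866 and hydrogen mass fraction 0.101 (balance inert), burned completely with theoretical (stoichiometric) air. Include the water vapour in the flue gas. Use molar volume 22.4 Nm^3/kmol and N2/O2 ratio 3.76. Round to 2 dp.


Per kg fuel: CO2 = (C/12 kmol)*22.4 = (0.866/12)*22.4 = 1.61653 Nm^3
Per kg fuel: H2O = (H/2 kmol)*22.4 = (0.101/2)*22.4 = 1.13120 Nm^3
O2 needed per kg fuel = C/12 + H/4 = 0.866/12 + 0.101/4 = 0.09741667 kmol
Per kg fuel: N2 = O2*3.76*22.4 = 0.09741667*3.76*22.4 = 8.20482 Nm^3
Total per kg = 1.61653 + 1.13120 + 8.20482 = 10.95255 Nm^3
Total = 10.95255 * 3.8 = 41.62 Nm^3


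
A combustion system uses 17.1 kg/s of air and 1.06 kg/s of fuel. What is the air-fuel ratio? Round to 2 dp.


AFR = m_air / m_fuel
AFR = 17.1 / 1.06 = 16.13


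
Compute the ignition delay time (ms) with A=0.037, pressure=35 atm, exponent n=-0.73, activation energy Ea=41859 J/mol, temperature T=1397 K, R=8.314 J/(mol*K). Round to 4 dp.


tau = A * P^n * exp(Ea/(R*T))
P^n = 35^(-0.73) = 0.07461572
Ea/(R*T) = 41859/(8.314*1397) = 3.603980
exp(Ea/(R*T)) = 36.744201
tau = 0.037 * 0.07461572 * 36.744201 = 0.1014 ms


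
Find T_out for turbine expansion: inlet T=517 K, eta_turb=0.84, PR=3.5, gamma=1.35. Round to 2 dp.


T_out = T_in * (1 - eta * (1 - PR^(-(gamma-1)/gamma)))
Exponent = -(1.35-1)/1.35 = -0.25925926
PR^exp = 3.5^(-0.25925926) = 0.72267881
Factor = 1 - 0.84*(1 - 0.72267881) = 0.76705020
T_out = 517 * 0.76705020 = 396.56 K


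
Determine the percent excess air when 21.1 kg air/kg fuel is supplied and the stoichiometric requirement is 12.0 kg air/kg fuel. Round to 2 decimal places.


Excess air = actual - stoichiometric = 21.1 - 12.0 = 9.10 kg/kg fuel
Excess air % = (excess / stoich) * 100 = (9.10 / 12.0) * 100 = 75.83%


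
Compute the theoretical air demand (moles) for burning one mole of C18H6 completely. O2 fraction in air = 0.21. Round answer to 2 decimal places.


Balanced combustion: C18H6 + 19.5 O2 -> 18 CO2 + 3 H2O
O2 needed = C + H/4 = 18 + 6/4 = 19.50 moles
Air moles = O2 / 0.21 = 19.50 / 0.21 = 92.86 moles air


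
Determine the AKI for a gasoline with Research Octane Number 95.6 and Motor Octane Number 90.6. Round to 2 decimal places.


AKI = (RON + MON) / 2
AKI = (95.6 + 90.6) / 2
AKI = 186.2 / 2 = 93.10


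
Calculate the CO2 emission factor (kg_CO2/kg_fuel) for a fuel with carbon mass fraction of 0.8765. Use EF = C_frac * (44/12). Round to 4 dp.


EF = C_frac * (M_CO2 / M_C)
EF = 0.8765 * (44/12)
EF = 0.8765 * 3.666667 = 3.2138 kg_CO2/kg_fuel


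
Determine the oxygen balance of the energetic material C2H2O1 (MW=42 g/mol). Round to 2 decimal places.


OB = -1600 * (2C + H/2 - O) / MW
Inner = 2*2 + 2/2 - 1 = 4.00
OB = -1600 * 4.00 / 42 = -152.38%


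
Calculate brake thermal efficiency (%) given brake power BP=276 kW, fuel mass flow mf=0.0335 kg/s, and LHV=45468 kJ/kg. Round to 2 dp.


eta_BTE = (BP / (mf * LHV)) * 100
Denominator = 0.0335 * 45468 = 1523.1780 kW
eta_BTE = (276 / 1523.1780) * 100 = 18.12%


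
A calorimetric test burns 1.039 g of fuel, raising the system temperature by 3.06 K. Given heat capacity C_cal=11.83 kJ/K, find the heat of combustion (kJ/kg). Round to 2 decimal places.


Hc = C_cal * delta_T / m_fuel
Q_released = 11.83 * 3.06 = 36.1998 kJ
m_fuel = 1.039 g = 1.039/1000 kg = 0.001039 kg
Hc = 36.1998 / 0.001039 = 34841.00 kJ/kg


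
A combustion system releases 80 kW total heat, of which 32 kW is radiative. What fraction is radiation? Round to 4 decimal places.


f_rad = Q_rad / Q_total
f_rad = 32 / 80 = 0.4000


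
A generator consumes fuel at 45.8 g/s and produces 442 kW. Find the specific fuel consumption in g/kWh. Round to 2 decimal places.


SFC = (mf / BP) * 3600
Rate = 45.8 / 442 = 0.103620 g/(s*kW)
SFC = 0.103620 * 3600 = 373.03 g/kWh


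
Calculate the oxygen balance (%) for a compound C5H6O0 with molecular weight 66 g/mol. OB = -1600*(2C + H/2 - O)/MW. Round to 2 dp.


OB = -1600 * (2C + H/2 - O) / MW
Inner = 2*5 + 6/2 - 0 = 13.00
OB = -1600 * 13.00 / 66 = -315.15%


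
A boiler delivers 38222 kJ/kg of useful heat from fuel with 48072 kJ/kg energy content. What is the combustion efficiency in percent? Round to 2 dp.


Efficiency = (Q_useful / Q_fuel) * 100
Efficiency = (38222 / 48072) * 100
Efficiency = 0.7951 * 100 = 79.51%


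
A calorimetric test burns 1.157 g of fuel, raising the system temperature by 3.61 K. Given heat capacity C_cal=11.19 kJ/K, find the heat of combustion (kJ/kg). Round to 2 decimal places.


Hc = C_cal * delta_T / m_fuel
Q_released = 11.19 * 3.61 = 40.3959 kJ
m_fuel = 1.157 g = 1.157/1000 kg = 0.001157 kg
Hc = 40.3959 / 0.001157 = 34914.35 kJ/kg


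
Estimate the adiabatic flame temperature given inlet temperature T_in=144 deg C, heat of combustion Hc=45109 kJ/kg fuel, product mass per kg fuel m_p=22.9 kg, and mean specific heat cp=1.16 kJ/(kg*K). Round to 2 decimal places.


T_ad = T_in + Hc / (m_p * cp)
Denominator = 22.9 * 1.16 = 26.5640
Temperature rise = 45109 / 26.5640 = 1698.13 K
T_ad = 144 + 1698.13 = 1842.13 deg C


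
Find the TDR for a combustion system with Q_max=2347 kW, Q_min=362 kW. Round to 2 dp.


TDR = Q_max / Q_min
TDR = 2347 / 362 = 6.48


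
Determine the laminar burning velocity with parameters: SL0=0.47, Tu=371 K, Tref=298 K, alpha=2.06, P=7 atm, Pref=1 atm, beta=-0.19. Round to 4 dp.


SL = SL0 * (Tu/Tref)^alpha * (P/Pref)^beta
T ratio = 371/298 = 1.24496644
(T ratio)^alpha = 1.24496644^2.06 = 1.570452
(P/Pref)^beta = 7^(-0.19) = 0.690926
SL = 0.47 * 1.570452 * 0.690926 = 0.5100 m/s


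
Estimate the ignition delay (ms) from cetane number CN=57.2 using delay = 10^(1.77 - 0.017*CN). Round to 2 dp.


delay = 10^(1.77 - 0.017*CN)
Exponent = 1.77 - 0.017*57.2 = 0.7976
delay = 10^0.7976 = 6.27 ms


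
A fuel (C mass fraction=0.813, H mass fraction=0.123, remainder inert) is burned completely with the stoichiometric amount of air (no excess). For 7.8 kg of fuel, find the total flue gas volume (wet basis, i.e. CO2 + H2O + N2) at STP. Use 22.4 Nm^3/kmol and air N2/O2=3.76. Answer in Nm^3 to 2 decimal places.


Per kg fuel: CO2 = (C/12 kmol)*22.4 = (0.813/12)*22.4 = 1.51760 Nm^3
Per kg fuel: H2O = (H/2 kmol)*22.4 = (0.123/2)*22.4 = 1.37760 Nm^3
O2 needed per kg fuel = C/12 + H/4 = 0.813/12 + 0.123/4 = 0.09850000 kmol
Per kg fuel: N2 = O2*3.76*22.4 = 0.09850000*3.76*22.4 = 8.29606 Nm^3
Total per kg = 1.51760 + 1.37760 + 8.29606 = 11.19126 Nm^3
Total = 11.19126 * 7.8 = 87.29 Nm^3


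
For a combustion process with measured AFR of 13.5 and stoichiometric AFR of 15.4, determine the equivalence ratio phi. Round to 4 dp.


phi = AFR_stoich / AFR_actual
phi = 15.4 / 13.5 = 1.1407


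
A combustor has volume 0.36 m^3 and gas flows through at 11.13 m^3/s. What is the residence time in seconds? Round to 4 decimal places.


tau = V / Q_flow
tau = 0.36 / 11.13 = 0.0323 s


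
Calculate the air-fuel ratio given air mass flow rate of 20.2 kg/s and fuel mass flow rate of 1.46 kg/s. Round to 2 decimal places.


AFR = m_air / m_fuel
AFR = 20.2 / 1.46 = 13.84


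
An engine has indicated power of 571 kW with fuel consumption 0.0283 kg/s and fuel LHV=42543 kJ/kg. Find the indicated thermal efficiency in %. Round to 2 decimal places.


eta_ith = (IP / (mf * LHV)) * 100
Denominator = 0.0283 * 42543 = 1203.9669 kW
eta_ith = (571 / 1203.9669) * 100 = 47.43%


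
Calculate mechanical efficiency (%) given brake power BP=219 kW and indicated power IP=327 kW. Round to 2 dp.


eta_mech = (BP / IP) * 100
Ratio = 219 / 327 = 0.6697
eta_mech = 0.6697 * 100 = 66.97%


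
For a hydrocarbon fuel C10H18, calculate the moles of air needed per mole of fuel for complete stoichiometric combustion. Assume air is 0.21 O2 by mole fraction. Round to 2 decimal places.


Balanced combustion: C10H18 + 14.5 O2 -> 10 CO2 + 9 H2O
O2 needed = C + H/4 = 10 + 18/4 = 14.50 moles
Air moles = O2 / 0.21 = 14.50 / 0.21 = 69.05 moles air


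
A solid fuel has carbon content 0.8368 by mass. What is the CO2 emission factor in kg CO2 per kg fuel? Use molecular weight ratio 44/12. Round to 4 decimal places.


EF = C_frac * (M_CO2 / M_C)
EF = 0.8368 * (44/12)
EF = 0.8368 * 3.666667 = 3.0683 kg_CO2/kg_fuel


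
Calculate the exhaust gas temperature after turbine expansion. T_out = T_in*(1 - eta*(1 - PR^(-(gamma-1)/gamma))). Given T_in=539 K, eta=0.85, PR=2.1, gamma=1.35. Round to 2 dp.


T_out = T_in * (1 - eta * (1 - PR^(-(gamma-1)/gamma)))
Exponent = -(1.35-1)/1.35 = -0.25925926
PR^exp = 2.1^(-0.25925926) = 0.82501466
Factor = 1 - 0.85*(1 - 0.82501466) = 0.85126246
T_out = 539 * 0.85126246 = 458.83 K


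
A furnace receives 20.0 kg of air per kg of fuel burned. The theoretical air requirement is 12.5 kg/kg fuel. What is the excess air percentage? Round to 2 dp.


Excess air = actual - stoichiometric = 20.0 - 12.5 = 7.50 kg/kg fuel
Excess air % = (excess / stoich) * 100 = (7.50 / 12.5) * 100 = 60.00%


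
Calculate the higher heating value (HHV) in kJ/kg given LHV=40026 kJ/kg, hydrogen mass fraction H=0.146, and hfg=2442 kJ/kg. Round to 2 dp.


HHV = LHV + hfg * 9 * H
Water addition = 2442 * 9 * 0.146 = 3208.788 kJ/kg
HHV = 40026 + 3208.788 = 43234.79 kJ/kg


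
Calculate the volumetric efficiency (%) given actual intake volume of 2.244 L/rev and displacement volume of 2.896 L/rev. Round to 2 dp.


eta_v = (V_actual / V_disp) * 100
Ratio = 2.244 / 2.896 = 0.7749
eta_v = 0.7749 * 100 = 77.49%


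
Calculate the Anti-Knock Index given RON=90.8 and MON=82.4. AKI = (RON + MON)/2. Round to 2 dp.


AKI = (RON + MON) / 2
AKI = (90.8 + 82.4) / 2
AKI = 173.2 / 2 = 86.60


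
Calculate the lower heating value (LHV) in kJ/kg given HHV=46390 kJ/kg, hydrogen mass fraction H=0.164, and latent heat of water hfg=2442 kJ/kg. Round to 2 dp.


LHV = HHV - hfg * 9 * H
Water correction = 2442 * 9 * 0.164 = 3604.392 kJ/kg
LHV = 46390 - 3604.392 = 42785.61 kJ/kg


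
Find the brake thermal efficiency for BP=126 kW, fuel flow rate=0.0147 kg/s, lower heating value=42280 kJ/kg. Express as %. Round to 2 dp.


eta_BTE = (BP / (mf * LHV)) * 100
Denominator = 0.0147 * 42280 = 621.5160 kW
eta_BTE = (126 / 621.5160) * 100 = 20.27%


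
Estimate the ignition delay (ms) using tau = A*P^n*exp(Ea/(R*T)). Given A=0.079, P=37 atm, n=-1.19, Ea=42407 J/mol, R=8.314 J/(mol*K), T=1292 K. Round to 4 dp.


tau = A * P^n * exp(Ea/(R*T))
P^n = 37^(-1.19) = 0.01360943
Ea/(R*T) = 42407/(8.314*1292) = 3.947890
exp(Ea/(R*T)) = 51.825886
tau = 0.079 * 0.01360943 * 51.825886 = 0.0557 ms


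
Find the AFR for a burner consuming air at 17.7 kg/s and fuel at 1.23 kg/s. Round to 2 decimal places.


AFR = m_air / m_fuel
AFR = 17.7 / 1.23 = 14.39


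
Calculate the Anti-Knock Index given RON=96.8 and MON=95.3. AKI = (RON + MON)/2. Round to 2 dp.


AKI = (RON + MON) / 2
AKI = (96.8 + 95.3) / 2
AKI = 192.1 / 2 = 96.05


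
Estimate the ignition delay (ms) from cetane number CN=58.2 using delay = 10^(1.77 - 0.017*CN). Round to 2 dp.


delay = 10^(1.77 - 0.017*CN)
Exponent = 1.77 - 0.017*58.2 = 0.7806
delay = 10^0.7806 = 6.03 ms


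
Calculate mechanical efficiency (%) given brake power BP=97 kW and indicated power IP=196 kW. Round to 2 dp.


eta_mech = (BP / IP) * 100
Ratio = 97 / 196 = 0.4949
eta_mech = 0.4949 * 100 = 49.49%


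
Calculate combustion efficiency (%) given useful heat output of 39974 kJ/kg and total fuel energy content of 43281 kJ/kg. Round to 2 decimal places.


Efficiency = (Q_useful / Q_fuel) * 100
Efficiency = (39974 / 43281) * 100
Efficiency = 0.9236 * 100 = 92.36%


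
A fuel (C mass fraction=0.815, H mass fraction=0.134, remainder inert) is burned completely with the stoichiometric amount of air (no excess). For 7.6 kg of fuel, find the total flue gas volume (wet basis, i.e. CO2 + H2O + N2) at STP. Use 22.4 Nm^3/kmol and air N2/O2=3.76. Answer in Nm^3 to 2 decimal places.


Per kg fuel: CO2 = (C/12 kmol)*22.4 = (0.815/12)*22.4 = 1.52133 Nm^3
Per kg fuel: H2O = (H/2 kmol)*22.4 = (0.134/2)*22.4 = 1.50080 Nm^3
O2 needed per kg fuel = C/12 + H/4 = 0.815/12 + 0.134/4 = 0.10141667 kmol
Per kg fuel: N2 = O2*3.76*22.4 = 0.10141667*3.76*22.4 = 8.54172 Nm^3
Total per kg = 1.52133 + 1.50080 + 8.54172 = 11.56385 Nm^3
Total = 11.56385 * 7.6 = 87.89 Nm^3


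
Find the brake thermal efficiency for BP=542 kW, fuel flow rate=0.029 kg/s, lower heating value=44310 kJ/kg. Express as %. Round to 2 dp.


eta_BTE = (BP / (mf * LHV)) * 100
Denominator = 0.029 * 44310 = 1284.9900 kW
eta_BTE = (542 / 1284.9900) * 100 = 42.18%


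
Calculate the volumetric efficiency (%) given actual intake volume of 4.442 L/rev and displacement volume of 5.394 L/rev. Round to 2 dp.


eta_v = (V_actual / V_disp) * 100
Ratio = 4.442 / 5.394 = 0.8235
eta_v = 0.8235 * 100 = 82.35%


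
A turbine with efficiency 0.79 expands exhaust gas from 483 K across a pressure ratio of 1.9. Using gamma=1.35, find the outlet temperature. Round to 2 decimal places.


T_out = T_in * (1 - eta * (1 - PR^(-(gamma-1)/gamma)))
Exponent = -(1.35-1)/1.35 = -0.25925926
PR^exp = 1.9^(-0.25925926) = 0.84670193
Factor = 1 - 0.79*(1 - 0.84670193) = 0.87889452
T_out = 483 * 0.87889452 = 424.51 K


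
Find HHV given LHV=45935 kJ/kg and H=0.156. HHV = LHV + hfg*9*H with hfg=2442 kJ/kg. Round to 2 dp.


HHV = LHV + hfg * 9 * H
Water addition = 2442 * 9 * 0.156 = 3428.568 kJ/kg
HHV = 45935 + 3428.568 = 49363.57 kJ/kg


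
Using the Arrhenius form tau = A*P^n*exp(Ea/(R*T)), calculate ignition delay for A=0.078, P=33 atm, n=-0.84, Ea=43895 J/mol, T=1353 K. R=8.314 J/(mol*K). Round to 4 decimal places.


tau = A * P^n * exp(Ea/(R*T))
P^n = 33^(-0.84) = 0.05302105
Ea/(R*T) = 43895/(8.314*1353) = 3.902179
exp(Ea/(R*T)) = 49.510236
tau = 0.078 * 0.05302105 * 49.510236 = 0.2048 ms


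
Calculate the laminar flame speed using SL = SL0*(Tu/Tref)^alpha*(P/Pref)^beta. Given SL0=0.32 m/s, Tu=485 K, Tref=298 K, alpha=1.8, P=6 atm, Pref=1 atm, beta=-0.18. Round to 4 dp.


SL = SL0 * (Tu/Tref)^alpha * (P/Pref)^beta
T ratio = 485/298 = 1.62751678
(T ratio)^alpha = 1.62751678^1.8 = 2.402956
(P/Pref)^beta = 6^(-0.18) = 0.724324
SL = 0.32 * 2.402956 * 0.724324 = 0.5570 m/s


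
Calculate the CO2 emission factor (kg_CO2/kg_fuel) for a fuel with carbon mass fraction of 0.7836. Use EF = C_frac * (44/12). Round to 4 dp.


EF = C_frac * (M_CO2 / M_C)
EF = 0.7836 * (44/12)
EF = 0.7836 * 3.666667 = 2.8732 kg_CO2/kg_fuel


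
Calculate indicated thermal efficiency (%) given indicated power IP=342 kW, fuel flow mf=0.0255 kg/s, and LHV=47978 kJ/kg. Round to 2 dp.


eta_ith = (IP / (mf * LHV)) * 100
Denominator = 0.0255 * 47978 = 1223.4390 kW
eta_ith = (342 / 1223.4390) * 100 = 27.95%


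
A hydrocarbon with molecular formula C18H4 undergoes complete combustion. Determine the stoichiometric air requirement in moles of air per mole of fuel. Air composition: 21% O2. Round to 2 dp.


Balanced combustion: C18H4 + 19 O2 -> 18 CO2 + 2 H2O
O2 needed = C + H/4 = 18 + 4/4 = 19.00 moles
Air moles = O2 / 0.21 = 19.00 / 0.21 = 90.48 moles air


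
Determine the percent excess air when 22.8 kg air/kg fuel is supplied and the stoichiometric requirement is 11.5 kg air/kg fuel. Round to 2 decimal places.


Excess air = actual - stoichiometric = 22.8 - 11.5 = 11.30 kg/kg fuel
Excess air % = (excess / stoich) * 100 = (11.30 / 11.5) * 100 = 98.26%


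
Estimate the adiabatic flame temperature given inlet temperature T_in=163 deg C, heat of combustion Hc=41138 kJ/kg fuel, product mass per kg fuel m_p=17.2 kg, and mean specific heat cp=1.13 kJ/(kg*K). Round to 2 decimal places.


T_ad = T_in + Hc / (m_p * cp)
Denominator = 17.2 * 1.13 = 19.4360
Temperature rise = 41138 / 19.4360 = 2116.59 K
T_ad = 163 + 2116.59 = 2279.59 deg C
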